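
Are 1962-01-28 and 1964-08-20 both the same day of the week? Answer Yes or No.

No

From Jan 28, 1962 to Aug 20, 1964 is 935 days.
935 mod 7 = 4, so they are different weekdays.
(Jan 28, 1962 is a Sunday; Aug 20, 1964 is a Thursday.)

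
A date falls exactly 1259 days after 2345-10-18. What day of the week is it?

Wednesday

First find the weekday of Oct 18, 2345. Doomsday rule: the anchor day for the 2300s is Wednesday. For year 45: 45÷12 = 3 r 9, and 9÷4 = 2, so 3+9+2 = 14.
Wednesday + 14 ≡ Wednesday — that's 2345's doomsday.
In October the doomsday date is Oct 10.
Oct 18 is 8 days after Oct 10; 8 mod 7 = 1, so Wednesday + 1 = Thursday.
1259 mod 7 = 6, so 1259 days after a Thursday is Thursday + 6 = Wednesday.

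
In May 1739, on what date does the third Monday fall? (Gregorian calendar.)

May 1, 1739 is a Friday.
The first Monday is therefore May 4 (3 days later).
The third Monday is 4 + 2×7 = May 18.

May 18, 1739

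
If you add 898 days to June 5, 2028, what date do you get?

November 20, 2030

+365 (one year) → Jun 5, 2029 (533 left).
+365 (one year) → Jun 5, 2030 (168 left).
Jun has 30 days: +26 → Jul 1, 2030 (142 left).
Jul has 31 days: +31 → Aug 1, 2030 (111 left).
Aug has 31 days: +31 → Sep 1, 2030 (80 left).
Sep has 30 days: +30 → Oct 1, 2030 (50 left).
Oct has 31 days: +31 → Nov 1, 2030 (19 left).
+19 → Nov 20, 2030.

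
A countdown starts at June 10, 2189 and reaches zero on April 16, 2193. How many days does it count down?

Jun 10, 2189 → Jun 10, 2190: 365 days.
Jun 10, 2190 → Jun 10, 2191: 365 days.
Jun 10, 2191 → Jun 10, 2192: 366 days (Feb 29, 2192 is in that span).
Jun 10, 2192 → Jul 10, 2192: 30 days (June has 30).
Jul 10, 2192 → Aug 10, 2192: 31 days (July has 31).
Aug 10, 2192 → Sep 10, 2192: 31 days (August has 31).
Sep 10, 2192 → Oct 10, 2192: 30 days (September has 30).
Oct 10, 2192 → Nov 10, 2192: 31 days (October has 31).
Nov 10, 2192 → Dec 10, 2192: 30 days (November has 30).
Dec 10, 2192 → Jan 10, 2193: 31 days (December has 31).
Jan 10, 2193 → Feb 10, 2193: 31 days (January has 31).
Feb 10, 2193 → Mar 10, 2193: 28 days (February has 28).
Mar 10, 2193 → Apr 10, 2193: 31 days (March has 31).
Apr 10, 2193 → Apr 16, 2193: 6 days.
Total: 1406 days.

1406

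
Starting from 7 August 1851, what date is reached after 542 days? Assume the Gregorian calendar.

January 30, 1853

+366 (one year; includes Feb 29, 1852) → Aug 7, 1852 (176 left).
Aug has 31 days: +25 → Sep 1, 1852 (151 left).
Sep has 30 days: +30 → Oct 1, 1852 (121 left).
Oct has 31 days: +31 → Nov 1, 1852 (90 left).
Nov has 30 days: +30 → Dec 1, 1852 (60 left).
Dec has 31 days: +31 → Jan 1, 1853 (29 left).
+29 → Jan 30, 1853.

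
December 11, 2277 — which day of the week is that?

Doomsday rule: the anchor day for the 2200s is Friday. For year 77: 77÷12 = 6 r 5, and 5÷4 = 1, so 6+5+1 = 12.
Friday + 12 ≡ Wednesday — that's 2277's doomsday.
In December the doomsday date is Dec 12.
Dec 11 is 1 day before Dec 12; 1 mod 7 = 1, so Wednesday − 1 = Tuesday.

Tuesday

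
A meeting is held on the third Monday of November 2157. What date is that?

November 21, 2157

November 1, 2157 is a Tuesday.
The first Monday is therefore November 7 (6 days later).
The third Monday is 7 + 2×7 = November 21.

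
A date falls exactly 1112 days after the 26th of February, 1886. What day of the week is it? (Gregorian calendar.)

First find the weekday of Feb 26, 1886. Doomsday rule: the anchor day for the 1800s is Friday. For year 86: 86÷12 = 7 r 2, and 2÷4 = 0, so 7+2+0 = 9.
Friday + 9 ≡ Sunday — that's 1886's doomsday.
In February the doomsday date is Feb 28 (1886 is not a leap year).
Feb 26 is 2 days before Feb 28; 2 mod 7 = 2, so Sunday − 2 = Friday.
1112 mod 7 = 6, so 1112 days after a Friday is Friday + 6 = Thursday.

Thursday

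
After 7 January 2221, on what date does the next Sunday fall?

Jan 7, 2221 is a Sunday.
From Sunday to the next Sunday is 7 days.
Jan 7, 2221 + 7 = Jan 14, 2221.

January 14, 2221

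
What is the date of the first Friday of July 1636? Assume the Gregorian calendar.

July 4, 1636

July 1, 1636 is a Tuesday.
The first Friday is therefore July 4 (3 days later).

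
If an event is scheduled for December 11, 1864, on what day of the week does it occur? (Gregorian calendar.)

Doomsday rule: the anchor day for the 1800s is Friday. For year 64: 64÷12 = 5 r 4, and 4÷4 = 1, so 5+4+1 = 10.
Friday + 10 ≡ Monday — that's 1864's doomsday.
In December the doomsday date is Dec 12.
Dec 11 is 1 day before Dec 12; 1 mod 7 = 1, so Monday − 1 = Sunday.

Sunday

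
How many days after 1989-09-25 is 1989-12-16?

Sep 25, 1989 → Oct 25, 1989: 30 days (September has 30).
Oct 25, 1989 → Nov 25, 1989: 31 days (October has 31).
Nov 25, 1989 → Dec 16, 1989: 21 days.
Total: 82 days.

82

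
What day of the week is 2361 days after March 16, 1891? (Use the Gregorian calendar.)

First find the weekday of Mar 16, 1891. Doomsday rule: the anchor day for the 1800s is Friday. For year 91: 91÷12 = 7 r 7, and 7÷4 = 1, so 7+7+1 = 15.
Friday + 15 ≡ Saturday — that's 1891's doomsday.
In March the doomsday date is Mar 14.
Mar 16 is 2 days after Mar 14; 2 mod 7 = 2, so Saturday + 2 = Monday.
2361 mod 7 = 2, so 2361 days after a Monday is Monday + 2 = Wednesday.

Wednesday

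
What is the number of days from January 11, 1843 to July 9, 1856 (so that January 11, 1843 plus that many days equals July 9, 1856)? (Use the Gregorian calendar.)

Jan 11, 1843 → Jan 11, 1844: 365 days.
Jan 11, 1844 → Jan 11, 1845: 366 days (Feb 29, 1844 is in that span).
Jan 11, 1845 → Jan 11, 1846: 365 days.
Jan 11, 1846 → Jan 11, 1847: 365 days.
Jan 11, 1847 → Jan 11, 1848: 365 days.
Jan 11, 1848 → Jan 11, 1849: 366 days (Feb 29, 1848 is in that span).
Jan 11, 1849 → Jan 11, 1850: 365 days.
Jan 11, 1850 → Jan 11, 1851: 365 days.
Jan 11, 1851 → Jan 11, 1852: 365 days.
Jan 11, 1852 → Jan 11, 1853: 366 days (Feb 29, 1852 is in that span).
Jan 11, 1853 → Jan 11, 1854: 365 days.
Jan 11, 1854 → Jan 11, 1855: 365 days.
Jan 11, 1855 → Jan 11, 1856: 365 days.
Jan 11, 1856 → Feb 11, 1856: 31 days (January has 31).
Feb 11, 1856 → Mar 11, 1856: 29 days (February has 29).
Mar 11, 1856 → Apr 11, 1856: 31 days (March has 31).
Apr 11, 1856 → May 11, 1856: 30 days (April has 30).
May 11, 1856 → Jun 11, 1856: 31 days (May has 31).
Jun 11, 1856 → Jul 9, 1856: 28 days.
Total: 4928 days.

4928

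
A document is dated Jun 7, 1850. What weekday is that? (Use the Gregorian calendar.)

Doomsday rule: the anchor day for the 1800s is Friday. For year 50: 50÷12 = 4 r 2, and 2÷4 = 0, so 4+2+0 = 6.
Friday + 6 ≡ Thursday — that's 1850's doomsday.
In June the doomsday date is Jun 6.
Jun 7 is 1 day after Jun 6; 1 mod 7 = 1, so Thursday + 1 = Friday.

Friday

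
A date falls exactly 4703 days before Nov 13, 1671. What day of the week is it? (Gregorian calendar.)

Nov 13, 1671 is a Friday.
4703 mod 7 = 6, so 4703 days before a Friday is Friday − 6 = Saturday.

Saturday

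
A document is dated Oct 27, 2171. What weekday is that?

Doomsday rule: the anchor day for the 2100s is Sunday. For year 71: 71÷12 = 5 r 11, and 11÷4 = 2, so 5+11+2 = 18.
Sunday + 18 ≡ Thursday — that's 2171's doomsday.
In October the doomsday date is Oct 10.
Oct 27 is 17 days after Oct 10; 17 mod 7 = 3, so Thursday + 3 = Sunday.

Sunday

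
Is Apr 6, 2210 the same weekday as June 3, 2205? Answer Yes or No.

From Jun 3, 2205 to Apr 6, 2210 is 1768 days.
1768 mod 7 = 4, so they are different weekdays.
(Jun 3, 2205 is a Monday; Apr 6, 2210 is a Friday.)

No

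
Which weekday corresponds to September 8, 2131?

Doomsday rule: the anchor day for the 2100s is Sunday. For year 31: 31÷12 = 2 r 7, and 7÷4 = 1, so 2+7+1 = 10.
Sunday + 10 ≡ Wednesday — that's 2131's doomsday.
In September the doomsday date is Sep 5.
Sep 8 is 3 days after Sep 5; 3 mod 7 = 3, so Wednesday + 3 = Saturday.

Saturday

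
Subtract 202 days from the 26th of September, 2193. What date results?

March 8, 2193

−26 → Aug 31, 2193 (end of Aug, 31 days; 176 left).
−31 → Jul 31, 2193 (end of Jul, 31 days; 145 left).
−31 → Jun 30, 2193 (end of Jun, 30 days; 114 left).
−30 → May 31, 2193 (end of May, 31 days; 84 left).
−31 → Apr 30, 2193 (end of Apr, 30 days; 53 left).
−30 → Mar 31, 2193 (end of Mar, 31 days; 23 left).
−23 → Mar 8, 2193.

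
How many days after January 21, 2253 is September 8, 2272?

7170

Jan 21, 2253 → Jan 21, 2254: 365 days.
Jan 21, 2254 → Jan 21, 2255: 365 days.
Jan 21, 2255 → Jan 21, 2256: 365 days.
Jan 21, 2256 → Jan 21, 2257: 366 days (Feb 29, 2256 is in that span).
Jan 21, 2257 → Jan 21, 2258: 365 days.
Jan 21, 2258 → Jan 21, 2259: 365 days.
Jan 21, 2259 → Jan 21, 2260: 365 days.
Jan 21, 2260 → Jan 21, 2261: 366 days (Feb 29, 2260 is in that span).
Jan 21, 2261 → Jan 21, 2262: 365 days.
Jan 21, 2262 → Jan 21, 2263: 365 days.
Jan 21, 2263 → Jan 21, 2264: 365 days.
Jan 21, 2264 → Jan 21, 2265: 366 days (Feb 29, 2264 is in that span).
Jan 21, 2265 → Jan 21, 2266: 365 days.
Jan 21, 2266 → Jan 21, 2267: 365 days.
Jan 21, 2267 → Jan 21, 2268: 365 days.
Jan 21, 2268 → Jan 21, 2269: 366 days (Feb 29, 2268 is in that span).
Jan 21, 2269 → Jan 21, 2270: 365 days.
Jan 21, 2270 → Jan 21, 2271: 365 days.
Jan 21, 2271 → Jan 21, 2272: 365 days.
Jan 21, 2272 → Feb 21, 2272: 31 days (January has 31).
Feb 21, 2272 → Mar 21, 2272: 29 days (February has 29).
Mar 21, 2272 → Apr 21, 2272: 31 days (March has 31).
Apr 21, 2272 → May 21, 2272: 30 days (April has 30).
May 21, 2272 → Jun 21, 2272: 31 days (May has 31).
Jun 21, 2272 → Jul 21, 2272: 30 days (June has 30).
Jul 21, 2272 → Aug 21, 2272: 31 days (July has 31).
Aug 21, 2272 → Sep 8, 2272: 18 days.
Total: 7170 days.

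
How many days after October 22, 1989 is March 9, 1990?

138

Oct 22, 1989 → Nov 22, 1989: 31 days (October has 31).
Nov 22, 1989 → Dec 22, 1989: 30 days (November has 30).
Dec 22, 1989 → Jan 22, 1990: 31 days (December has 31).
Jan 22, 1990 → Feb 22, 1990: 31 days (January has 31).
Feb 22, 1990 → Mar 9, 1990: 15 days.
Total: 138 days.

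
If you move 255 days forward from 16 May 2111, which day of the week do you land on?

Tuesday

First find the weekday of May 16, 2111. Doomsday rule: the anchor day for the 2100s is Sunday. For year 11: 11÷12 = 0 r 11, and 11÷4 = 2, so 0+11+2 = 13.
Sunday + 13 ≡ Saturday — that's 2111's doomsday.
In May the doomsday date is May 9.
May 16 is 7 days after May 9; 7 mod 7 = 0, so Saturday + 0 = Saturday.
255 mod 7 = 3, so 255 days after a Saturday is Saturday + 3 = Tuesday.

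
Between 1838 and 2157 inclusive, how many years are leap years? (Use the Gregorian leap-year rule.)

Multiples of 4 in [1838,2157]: 80.
Of those, multiples of 100: 3 (not leap unless ÷400).
Multiples of 400: 1.
Leap years = 80 − 3 + 1 = 78.

78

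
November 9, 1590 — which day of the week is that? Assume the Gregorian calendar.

Friday

Doomsday rule: the anchor day for the 1500s is Wednesday. For year 90: 90÷12 = 7 r 6, and 6÷4 = 1, so 7+6+1 = 14.
Wednesday + 14 ≡ Wednesday — that's 1590's doomsday.
In November the doomsday date is Nov 7.
Nov 9 is 2 days after Nov 7; 2 mod 7 = 2, so Wednesday + 2 = Friday.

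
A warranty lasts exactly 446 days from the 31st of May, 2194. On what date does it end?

+365 (one year) → May 31, 2195 (81 left).
May has 31 days: +1 → Jun 1, 2195 (80 left).
Jun has 30 days: +30 → Jul 1, 2195 (50 left).
Jul has 31 days: +31 → Aug 1, 2195 (19 left).
+19 → Aug 20, 2195.

August 20, 2195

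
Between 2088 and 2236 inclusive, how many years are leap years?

Multiples of 4 in [2088,2236]: 38.
Of those, multiples of 100: 2 (not leap unless ÷400).
Multiples of 400: 0.
Leap years = 38 − 2 + 0 = 36.

36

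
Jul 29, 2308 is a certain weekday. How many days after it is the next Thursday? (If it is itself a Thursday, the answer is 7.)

1

Jul 29, 2308 is a Wednesday.
From Wednesday to the next Thursday is 1 day.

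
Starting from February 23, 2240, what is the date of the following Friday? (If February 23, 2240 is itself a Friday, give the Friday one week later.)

Feb 23, 2240 is a Sunday.
From Sunday to the next Friday is 5 days.
Feb 23, 2240 + 5 = Feb 28, 2240.

February 28, 2240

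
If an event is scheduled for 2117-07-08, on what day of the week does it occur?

Thursday

January 1, 2117 is a Friday.
Jan 1, 2117 → Feb 1, 2117: 31 days (January has 31).
Feb 1, 2117 → Mar 1, 2117: 28 days (February has 28).
Mar 1, 2117 → Apr 1, 2117: 31 days (March has 31).
Apr 1, 2117 → May 1, 2117: 30 days (April has 30).
May 1, 2117 → Jun 1, 2117: 31 days (May has 31).
Jun 1, 2117 → Jul 1, 2117: 30 days (June has 30).
Jul 1, 2117 → Jul 8, 2117: 7 days.
Total: 188 days.
188 mod 7 = 6, so Friday + 6 = Thursday.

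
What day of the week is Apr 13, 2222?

Doomsday rule: the anchor day for the 2200s is Friday. For year 22: 22÷12 = 1 r 10, and 10÷4 = 2, so 1+10+2 = 13.
Friday + 13 ≡ Thursday — that's 2222's doomsday.
In April the doomsday date is Apr 4.
Apr 13 is 9 days after Apr 4; 9 mod 7 = 2, so Thursday + 2 = Saturday.

Saturday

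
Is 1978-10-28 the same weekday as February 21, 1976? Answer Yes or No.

From Feb 21, 1976 to Oct 28, 1978 is 980 days.
980 mod 7 = 0, so they are the same weekday.
(Feb 21, 1976 is a Saturday; Oct 28, 1978 is a Saturday.)

Yes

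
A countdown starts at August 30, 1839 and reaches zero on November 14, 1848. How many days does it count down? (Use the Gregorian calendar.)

3364

Aug 30, 1839 → Aug 30, 1840: 366 days (Feb 29, 1840 is in that span).
Aug 30, 1840 → Aug 30, 1841: 365 days.
Aug 30, 1841 → Aug 30, 1842: 365 days.
Aug 30, 1842 → Aug 30, 1843: 365 days.
Aug 30, 1843 → Aug 30, 1844: 366 days (Feb 29, 1844 is in that span).
Aug 30, 1844 → Aug 30, 1845: 365 days.
Aug 30, 1845 → Aug 30, 1846: 365 days.
Aug 30, 1846 → Aug 30, 1847: 365 days.
Aug 30, 1847 → Aug 30, 1848: 366 days (Feb 29, 1848 is in that span).
Aug 30, 1848 → Sep 30, 1848: 31 days (August has 31).
Sep 30, 1848 → Oct 30, 1848: 30 days (September has 30).
Oct 30, 1848 → Nov 14, 1848: 15 days.
Total: 3364 days.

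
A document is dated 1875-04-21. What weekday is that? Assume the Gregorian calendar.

Doomsday rule: the anchor day for the 1800s is Friday. For year 75: 75÷12 = 6 r 3, and 3÷4 = 0, so 6+3+0 = 9.
Friday + 9 ≡ Sunday — that's 1875's doomsday.
In April the doomsday date is Apr 4.
Apr 21 is 17 days after Apr 4; 17 mod 7 = 3, so Sunday + 3 = Wednesday.

Wednesday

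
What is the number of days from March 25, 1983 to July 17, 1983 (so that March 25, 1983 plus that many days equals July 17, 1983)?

114

Mar 25, 1983 → Apr 25, 1983: 31 days (March has 31).
Apr 25, 1983 → May 25, 1983: 30 days (April has 30).
May 25, 1983 → Jun 25, 1983: 31 days (May has 31).
Jun 25, 1983 → Jul 17, 1983: 22 days.
Total: 114 days.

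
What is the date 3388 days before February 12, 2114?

November 3, 2104

−365 (one year) → Feb 12, 2113 (3023 left).
−366 (one year; includes Feb 29, 2112) → Feb 12, 2112 (2657 left).
−365 (one year) → Feb 12, 2111 (2292 left).
−365 (one year) → Feb 12, 2110 (1927 left).
−365 (one year) → Feb 12, 2109 (1562 left).
−366 (one year; includes Feb 29, 2108) → Feb 12, 2108 (1196 left).
−365 (one year) → Feb 12, 2107 (831 left).
−365 (one year) → Feb 12, 2106 (466 left).
−365 (one year) → Feb 12, 2105 (101 left).
−12 → Jan 31, 2105 (end of Jan, 31 days; 89 left).
−31 → Dec 31, 2104 (end of Dec, 31 days; 58 left).
−31 → Nov 30, 2104 (end of Nov, 30 days; 27 left).
−27 → Nov 3, 2104.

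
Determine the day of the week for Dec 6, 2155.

Saturday

Doomsday rule: the anchor day for the 2100s is Sunday. For year 55: 55÷12 = 4 r 7, and 7÷4 = 1, so 4+7+1 = 12.
Sunday + 12 ≡ Friday — that's 2155's doomsday.
In December the doomsday date is Dec 12.
Dec 6 is 6 days before Dec 12; 6 mod 7 = 6, so Friday − 6 = Saturday.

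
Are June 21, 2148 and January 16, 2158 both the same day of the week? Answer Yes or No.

No

From Jun 21, 2148 to Jan 16, 2158 is 3496 days.
3496 mod 7 = 3, so they are different weekdays.
(Jun 21, 2148 is a Friday; Jan 16, 2158 is a Monday.)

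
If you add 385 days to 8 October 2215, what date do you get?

October 27, 2216

Oct has 31 days: +24 → Nov 1, 2215 (361 left).
Nov has 30 days: +30 → Dec 1, 2215 (331 left).
Dec has 31 days: +31 → Jan 1, 2216 (300 left).
Jan has 31 days: +31 → Feb 1, 2216 (269 left).
Feb has 29 days: +29 → Mar 1, 2216 (240 left).
Mar has 31 days: +31 → Apr 1, 2216 (209 left).
Apr has 30 days: +30 → May 1, 2216 (179 left).
May has 31 days: +31 → Jun 1, 2216 (148 left).
Jun has 30 days: +30 → Jul 1, 2216 (118 left).
Jul has 31 days: +31 → Aug 1, 2216 (87 left).
Aug has 31 days: +31 → Sep 1, 2216 (56 left).
Sep has 30 days: +30 → Oct 1, 2216 (26 left).
+26 → Oct 27, 2216.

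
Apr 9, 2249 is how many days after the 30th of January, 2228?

7740

Jan 30, 2228 → Jan 30, 2229: 366 days (Feb 29, 2228 is in that span).
Jan 30, 2229 → Jan 30, 2230: 365 days.
Jan 30, 2230 → Jan 30, 2231: 365 days.
Jan 30, 2231 → Jan 30, 2232: 365 days.
Jan 30, 2232 → Jan 30, 2233: 366 days (Feb 29, 2232 is in that span).
Jan 30, 2233 → Jan 30, 2234: 365 days.
Jan 30, 2234 → Jan 30, 2235: 365 days.
Jan 30, 2235 → Jan 30, 2236: 365 days.
Jan 30, 2236 → Jan 30, 2237: 366 days (Feb 29, 2236 is in that span).
Jan 30, 2237 → Jan 30, 2238: 365 days.
Jan 30, 2238 → Jan 30, 2239: 365 days.
Jan 30, 2239 → Jan 30, 2240: 365 days.
Jan 30, 2240 → Jan 30, 2241: 366 days (Feb 29, 2240 is in that span).
Jan 30, 2241 → Jan 30, 2242: 365 days.
Jan 30, 2242 → Jan 30, 2243: 365 days.
Jan 30, 2243 → Jan 30, 2244: 365 days.
Jan 30, 2244 → Jan 30, 2245: 366 days (Feb 29, 2244 is in that span).
Jan 30, 2245 → Jan 30, 2246: 365 days.
Jan 30, 2246 → Jan 30, 2247: 365 days.
Jan 30, 2247 → Jan 30, 2248: 365 days.
Jan 30, 2248 → Jan 30, 2249: 366 days (Feb 29, 2248 is in that span).
Jan 30, 2249 → Feb 28, 2249: 29 days (January has 31).
Feb 28, 2249 → Mar 28, 2249: 28 days (February has 28).
Mar 28, 2249 → Apr 9, 2249: 12 days.
Total: 7740 days.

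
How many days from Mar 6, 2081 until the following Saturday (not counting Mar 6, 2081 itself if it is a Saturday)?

2

Mar 6, 2081 is a Thursday.
From Thursday to the next Saturday is 2 days.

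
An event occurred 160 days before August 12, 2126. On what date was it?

−12 → Jul 31, 2126 (end of Jul, 31 days; 148 left).
−31 → Jun 30, 2126 (end of Jun, 30 days; 117 left).
−30 → May 31, 2126 (end of May, 31 days; 87 left).
−31 → Apr 30, 2126 (end of Apr, 30 days; 56 left).
−30 → Mar 31, 2126 (end of Mar, 31 days; 26 left).
−26 → Mar 5, 2126.

March 5, 2126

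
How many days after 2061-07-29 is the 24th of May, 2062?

299

Jul 29, 2061 → Aug 29, 2061: 31 days (July has 31).
Aug 29, 2061 → Sep 29, 2061: 31 days (August has 31).
Sep 29, 2061 → Oct 29, 2061: 30 days (September has 30).
Oct 29, 2061 → Nov 29, 2061: 31 days (October has 31).
Nov 29, 2061 → Dec 29, 2061: 30 days (November has 30).
Dec 29, 2061 → Jan 29, 2062: 31 days (December has 31).
Jan 29, 2062 → Feb 28, 2062: 30 days (January has 31).
Feb 28, 2062 → Mar 28, 2062: 28 days (February has 28).
Mar 28, 2062 → Apr 28, 2062: 31 days (March has 31).
Apr 28, 2062 → May 24, 2062: 26 days.
Total: 299 days.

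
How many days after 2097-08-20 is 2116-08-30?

Aug 20, 2097 → Aug 20, 2098: 365 days.
Aug 20, 2098 → Aug 20, 2099: 365 days.
Aug 20, 2099 → Aug 20, 2100: 365 days.
Aug 20, 2100 → Aug 20, 2101: 365 days.
Aug 20, 2101 → Aug 20, 2102: 365 days.
Aug 20, 2102 → Aug 20, 2103: 365 days.
Aug 20, 2103 → Aug 20, 2104: 366 days (Feb 29, 2104 is in that span).
Aug 20, 2104 → Aug 20, 2105: 365 days.
Aug 20, 2105 → Aug 20, 2106: 365 days.
Aug 20, 2106 → Aug 20, 2107: 365 days.
Aug 20, 2107 → Aug 20, 2108: 366 days (Feb 29, 2108 is in that span).
Aug 20, 2108 → Aug 20, 2109: 365 days.
Aug 20, 2109 → Aug 20, 2110: 365 days.
Aug 20, 2110 → Aug 20, 2111: 365 days.
Aug 20, 2111 → Aug 20, 2112: 366 days (Feb 29, 2112 is in that span).
Aug 20, 2112 → Aug 20, 2113: 365 days.
Aug 20, 2113 → Aug 20, 2114: 365 days.
Aug 20, 2114 → Aug 20, 2115: 365 days.
Aug 20, 2115 → Sep 20, 2115: 31 days (August has 31).
Sep 20, 2115 → Oct 20, 2115: 30 days (September has 30).
Oct 20, 2115 → Nov 20, 2115: 31 days (October has 31).
Nov 20, 2115 → Dec 20, 2115: 30 days (November has 30).
Dec 20, 2115 → Jan 20, 2116: 31 days (December has 31).
Jan 20, 2116 → Feb 20, 2116: 31 days (January has 31).
Feb 20, 2116 → Mar 20, 2116: 29 days (February has 29).
Mar 20, 2116 → Apr 20, 2116: 31 days (March has 31).
Apr 20, 2116 → May 20, 2116: 30 days (April has 30).
May 20, 2116 → Jun 20, 2116: 31 days (May has 31).
Jun 20, 2116 → Jul 20, 2116: 30 days (June has 30).
Jul 20, 2116 → Aug 20, 2116: 31 days (July has 31).
Aug 20, 2116 → Aug 30, 2116: 10 days.
Total: 6949 days.

6949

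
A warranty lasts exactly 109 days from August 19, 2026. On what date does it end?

Aug has 31 days: +13 → Sep 1, 2026 (96 left).
Sep has 30 days: +30 → Oct 1, 2026 (66 left).
Oct has 31 days: +31 → Nov 1, 2026 (35 left).
Nov has 30 days: +30 → Dec 1, 2026 (5 left).
+5 → Dec 6, 2026.

December 6, 2026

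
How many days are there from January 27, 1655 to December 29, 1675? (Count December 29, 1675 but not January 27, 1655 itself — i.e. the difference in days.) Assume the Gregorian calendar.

Jan 27, 1655 → Jan 27, 1656: 365 days.
Jan 27, 1656 → Jan 27, 1657: 366 days (Feb 29, 1656 is in that span).
Jan 27, 1657 → Jan 27, 1658: 365 days.
Jan 27, 1658 → Jan 27, 1659: 365 days.
Jan 27, 1659 → Jan 27, 1660: 365 days.
Jan 27, 1660 → Jan 27, 1661: 366 days (Feb 29, 1660 is in that span).
Jan 27, 1661 → Jan 27, 1662: 365 days.
Jan 27, 1662 → Jan 27, 1663: 365 days.
Jan 27, 1663 → Jan 27, 1664: 365 days.
Jan 27, 1664 → Jan 27, 1665: 366 days (Feb 29, 1664 is in that span).
Jan 27, 1665 → Jan 27, 1666: 365 days.
Jan 27, 1666 → Jan 27, 1667: 365 days.
Jan 27, 1667 → Jan 27, 1668: 365 days.
Jan 27, 1668 → Jan 27, 1669: 366 days (Feb 29, 1668 is in that span).
Jan 27, 1669 → Jan 27, 1670: 365 days.
Jan 27, 1670 → Jan 27, 1671: 365 days.
Jan 27, 1671 → Jan 27, 1672: 365 days.
Jan 27, 1672 → Jan 27, 1673: 366 days (Feb 29, 1672 is in that span).
Jan 27, 1673 → Jan 27, 1674: 365 days.
Jan 27, 1674 → Jan 27, 1675: 365 days.
Jan 27, 1675 → Feb 27, 1675: 31 days (January has 31).
Feb 27, 1675 → Mar 27, 1675: 28 days (February has 28).
Mar 27, 1675 → Apr 27, 1675: 31 days (March has 31).
Apr 27, 1675 → May 27, 1675: 30 days (April has 30).
May 27, 1675 → Jun 27, 1675: 31 days (May has 31).
Jun 27, 1675 → Jul 27, 1675: 30 days (June has 30).
Jul 27, 1675 → Aug 27, 1675: 31 days (July has 31).
Aug 27, 1675 → Sep 27, 1675: 31 days (August has 31).
Sep 27, 1675 → Oct 27, 1675: 30 days (September has 30).
Oct 27, 1675 → Nov 27, 1675: 31 days (October has 31).
Nov 27, 1675 → Dec 27, 1675: 30 days (November has 30).
Dec 27, 1675 → Dec 29, 1675: 2 days.
Total: 7641 days.

7641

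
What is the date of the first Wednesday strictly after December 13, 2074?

December 19, 2074

Dec 13, 2074 is a Thursday.
From Thursday to the next Wednesday is 6 days.
Dec 13, 2074 + 6 = Dec 19, 2074.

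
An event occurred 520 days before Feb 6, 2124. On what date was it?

−365 (one year) → Feb 6, 2123 (155 left).
−6 → Jan 31, 2123 (end of Jan, 31 days; 149 left).
−31 → Dec 31, 2122 (end of Dec, 31 days; 118 left).
−31 → Nov 30, 2122 (end of Nov, 30 days; 87 left).
−30 → Oct 31, 2122 (end of Oct, 31 days; 57 left).
−31 → Sep 30, 2122 (end of Sep, 30 days; 26 left).
−26 → Sep 4, 2122.

September 4, 2122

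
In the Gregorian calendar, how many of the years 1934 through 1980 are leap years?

Multiples of 4 in [1934,1980]: 12.
Of those, multiples of 100: 0 (not leap unless ÷400).
Multiples of 400: 0.
Leap years = 12 − 0 + 0 = 12.

12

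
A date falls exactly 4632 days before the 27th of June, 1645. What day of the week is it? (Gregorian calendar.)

Thursday

First find the weekday of Jun 27, 1645. Doomsday rule: the anchor day for the 1600s is Tuesday. For year 45: 45÷12 = 3 r 9, and 9÷4 = 2, so 3+9+2 = 14.
Tuesday + 14 ≡ Tuesday — that's 1645's doomsday.
In June the doomsday date is Jun 6.
Jun 27 is 21 days after Jun 6; 21 mod 7 = 0, so Tuesday + 0 = Tuesday.
4632 mod 7 = 5, so 4632 days before a Tuesday is Tuesday − 5 = Thursday.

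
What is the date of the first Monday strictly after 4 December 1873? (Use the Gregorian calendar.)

Dec 4, 1873 is a Thursday.
From Thursday to the next Monday is 4 days.
Dec 4, 1873 + 4 = Dec 8, 1873.

December 8, 1873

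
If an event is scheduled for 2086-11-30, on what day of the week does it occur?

Doomsday rule: the anchor day for the 2000s is Tuesday. For year 86: 86÷12 = 7 r 2, and 2÷4 = 0, so 7+2+0 = 9.
Tuesday + 9 ≡ Thursday — that's 2086's doomsday.
In November the doomsday date is Nov 7.
Nov 30 is 23 days after Nov 7; 23 mod 7 = 2, so Thursday + 2 = Saturday.

Saturday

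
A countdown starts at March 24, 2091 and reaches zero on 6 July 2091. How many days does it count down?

104

Mar 24, 2091 → Apr 24, 2091: 31 days (March has 31).
Apr 24, 2091 → May 24, 2091: 30 days (April has 30).
May 24, 2091 → Jun 24, 2091: 31 days (May has 31).
Jun 24, 2091 → Jul 6, 2091: 12 days.
Total: 104 days.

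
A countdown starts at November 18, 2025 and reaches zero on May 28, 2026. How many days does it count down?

Nov 18, 2025 → Dec 18, 2025: 30 days (November has 30).
Dec 18, 2025 → Jan 18, 2026: 31 days (December has 31).
Jan 18, 2026 → Feb 18, 2026: 31 days (January has 31).
Feb 18, 2026 → Mar 18, 2026: 28 days (February has 28).
Mar 18, 2026 → Apr 18, 2026: 31 days (March has 31).
Apr 18, 2026 → May 18, 2026: 30 days (April has 30).
May 18, 2026 → May 28, 2026: 10 days.
Total: 191 days.

191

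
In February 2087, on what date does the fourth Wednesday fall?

February 1, 2087 is a Saturday.
The first Wednesday is therefore February 5 (4 days later).
The fourth Wednesday is 5 + 3×7 = February 26.

February 26, 2087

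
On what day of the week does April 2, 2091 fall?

January 1, 2091 is a Monday.
Jan 1, 2091 → Feb 1, 2091: 31 days (January has 31).
Feb 1, 2091 → Mar 1, 2091: 28 days (February has 28).
Mar 1, 2091 → Apr 1, 2091: 31 days (March has 31).
Apr 1, 2091 → Apr 2, 2091: 1 days.
Total: 91 days.
91 mod 7 = 0, so Monday + 0 = Monday.

Monday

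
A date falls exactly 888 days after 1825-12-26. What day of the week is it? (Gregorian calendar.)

Dec 26, 1825 is a Monday.
888 mod 7 = 6, so 888 days after a Monday is Monday + 6 = Sunday.

Sunday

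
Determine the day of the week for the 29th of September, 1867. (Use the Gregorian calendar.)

Doomsday rule: the anchor day for the 1800s is Friday. For year 67: 67÷12 = 5 r 7, and 7÷4 = 1, so 5+7+1 = 13.
Friday + 13 ≡ Thursday — that's 1867's doomsday.
In September the doomsday date is Sep 5.
Sep 29 is 24 days after Sep 5; 24 mod 7 = 3, so Thursday + 3 = Sunday.

Sunday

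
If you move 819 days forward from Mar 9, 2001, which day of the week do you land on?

Mar 9, 2001 is a Friday.
819 mod 7 = 0, so 819 days after a Friday is Friday + 0 = Friday.

Friday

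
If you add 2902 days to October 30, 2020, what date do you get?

+365 (one year) → Oct 30, 2021 (2537 left).
+365 (one year) → Oct 30, 2022 (2172 left).
+365 (one year) → Oct 30, 2023 (1807 left).
+366 (one year; includes Feb 29, 2024) → Oct 30, 2024 (1441 left).
+365 (one year) → Oct 30, 2025 (1076 left).
+365 (one year) → Oct 30, 2026 (711 left).
+365 (one year) → Oct 30, 2027 (346 left).
Oct has 31 days: +2 → Nov 1, 2027 (344 left).
Nov has 30 days: +30 → Dec 1, 2027 (314 left).
Dec has 31 days: +31 → Jan 1, 2028 (283 left).
Jan has 31 days: +31 → Feb 1, 2028 (252 left).
Feb has 29 days: +29 → Mar 1, 2028 (223 left).
Mar has 31 days: +31 → Apr 1, 2028 (192 left).
Apr has 30 days: +30 → May 1, 2028 (162 left).
May has 31 days: +31 → Jun 1, 2028 (131 left).
Jun has 30 days: +30 → Jul 1, 2028 (101 left).
Jul has 31 days: +31 → Aug 1, 2028 (70 left).
Aug has 31 days: +31 → Sep 1, 2028 (39 left).
Sep has 30 days: +30 → Oct 1, 2028 (9 left).
+9 → Oct 10, 2028.

October 10, 2028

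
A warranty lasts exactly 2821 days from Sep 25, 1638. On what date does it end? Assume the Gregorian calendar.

+365 (one year) → Sep 25, 1639 (2456 left).
+366 (one year; includes Feb 29, 1640) → Sep 25, 1640 (2090 left).
+365 (one year) → Sep 25, 1641 (1725 left).
+365 (one year) → Sep 25, 1642 (1360 left).
+365 (one year) → Sep 25, 1643 (995 left).
+366 (one year; includes Feb 29, 1644) → Sep 25, 1644 (629 left).
+365 (one year) → Sep 25, 1645 (264 left).
Sep has 30 days: +6 → Oct 1, 1645 (258 left).
Oct has 31 days: +31 → Nov 1, 1645 (227 left).
Nov has 30 days: +30 → Dec 1, 1645 (197 left).
Dec has 31 days: +31 → Jan 1, 1646 (166 left).
Jan has 31 days: +31 → Feb 1, 1646 (135 left).
Feb has 28 days: +28 → Mar 1, 1646 (107 left).
Mar has 31 days: +31 → Apr 1, 1646 (76 left).
Apr has 30 days: +30 → May 1, 1646 (46 left).
May has 31 days: +31 → Jun 1, 1646 (15 left).
+15 → Jun 16, 1646.

June 16, 1646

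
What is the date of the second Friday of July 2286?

July 9, 2286

July 1, 2286 is a Thursday.
The first Friday is therefore July 2 (1 days later).
The second Friday is 2 + 1×7 = July 9.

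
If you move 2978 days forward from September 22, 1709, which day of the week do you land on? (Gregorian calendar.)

First find the weekday of Sep 22, 1709. Doomsday rule: the anchor day for the 1700s is Sunday. For year 09: 9÷12 = 0 r 9, and 9÷4 = 2, so 0+9+2 = 11.
Sunday + 11 ≡ Thursday — that's 1709's doomsday.
In September the doomsday date is Sep 5.
Sep 22 is 17 days after Sep 5; 17 mod 7 = 3, so Thursday + 3 = Sunday.
2978 mod 7 = 3, so 2978 days after a Sunday is Sunday + 3 = Wednesday.

Wednesday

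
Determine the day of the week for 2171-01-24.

Doomsday rule: the anchor day for the 2100s is Sunday. For year 71: 71÷12 = 5 r 11, and 11÷4 = 2, so 5+11+2 = 18.
Sunday + 18 ≡ Thursday — that's 2171's doomsday.
In January the doomsday date is Jan 3 (2171 is not a leap year).
Jan 24 is 21 days after Jan 3; 21 mod 7 = 0, so Thursday + 0 = Thursday.

Thursday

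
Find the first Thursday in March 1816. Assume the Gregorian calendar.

March 7, 1816

March 1, 1816 is a Friday.
The first Thursday is therefore March 7 (6 days later).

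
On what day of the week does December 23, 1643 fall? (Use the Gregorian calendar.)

Wednesday

Doomsday rule: the anchor day for the 1600s is Tuesday. For year 43: 43÷12 = 3 r 7, and 7÷4 = 1, so 3+7+1 = 11.
Tuesday + 11 ≡ Saturday — that's 1643's doomsday.
In December the doomsday date is Dec 12.
Dec 23 is 11 days after Dec 12; 11 mod 7 = 4, so Saturday + 4 = Wednesday.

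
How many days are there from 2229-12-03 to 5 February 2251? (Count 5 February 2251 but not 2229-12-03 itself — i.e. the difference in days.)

7734

Dec 3, 2229 → Dec 3, 2230: 365 days.
Dec 3, 2230 → Dec 3, 2231: 365 days.
Dec 3, 2231 → Dec 3, 2232: 366 days (Feb 29, 2232 is in that span).
Dec 3, 2232 → Dec 3, 2233: 365 days.
Dec 3, 2233 → Dec 3, 2234: 365 days.
Dec 3, 2234 → Dec 3, 2235: 365 days.
Dec 3, 2235 → Dec 3, 2236: 366 days (Feb 29, 2236 is in that span).
Dec 3, 2236 → Dec 3, 2237: 365 days.
Dec 3, 2237 → Dec 3, 2238: 365 days.
Dec 3, 2238 → Dec 3, 2239: 365 days.
Dec 3, 2239 → Dec 3, 2240: 366 days (Feb 29, 2240 is in that span).
Dec 3, 2240 → Dec 3, 2241: 365 days.
Dec 3, 2241 → Dec 3, 2242: 365 days.
Dec 3, 2242 → Dec 3, 2243: 365 days.
Dec 3, 2243 → Dec 3, 2244: 366 days (Feb 29, 2244 is in that span).
Dec 3, 2244 → Dec 3, 2245: 365 days.
Dec 3, 2245 → Dec 3, 2246: 365 days.
Dec 3, 2246 → Dec 3, 2247: 365 days.
Dec 3, 2247 → Dec 3, 2248: 366 days (Feb 29, 2248 is in that span).
Dec 3, 2248 → Dec 3, 2249: 365 days.
Dec 3, 2249 → Dec 3, 2250: 365 days.
Dec 3, 2250 → Jan 3, 2251: 31 days (December has 31).
Jan 3, 2251 → Feb 3, 2251: 31 days (January has 31).
Feb 3, 2251 → Feb 5, 2251: 2 days.
Total: 7734 days.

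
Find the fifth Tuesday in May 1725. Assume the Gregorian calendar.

May 29, 1725

May 1, 1725 is a Tuesday.
The first Tuesday is therefore May 1 (same day).
The fifth Tuesday is 1 + 4×7 = May 29.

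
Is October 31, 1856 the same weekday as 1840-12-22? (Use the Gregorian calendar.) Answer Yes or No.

No

From Dec 22, 1840 to Oct 31, 1856 is 5792 days.
5792 mod 7 = 3, so they are different weekdays.
(Dec 22, 1840 is a Tuesday; Oct 31, 1856 is a Friday.)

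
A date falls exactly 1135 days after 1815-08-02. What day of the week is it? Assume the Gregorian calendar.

Thursday

Aug 2, 1815 is a Wednesday.
1135 mod 7 = 1, so 1135 days after a Wednesday is Wednesday + 1 = Thursday.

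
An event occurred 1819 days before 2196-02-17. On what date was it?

−365 (one year) → Feb 17, 2195 (1454 left).
−365 (one year) → Feb 17, 2194 (1089 left).
−365 (one year) → Feb 17, 2193 (724 left).
−366 (one year; includes Feb 29, 2192) → Feb 17, 2192 (358 left).
−17 → Jan 31, 2192 (end of Jan, 31 days; 341 left).
−31 → Dec 31, 2191 (end of Dec, 31 days; 310 left).
−31 → Nov 30, 2191 (end of Nov, 30 days; 279 left).
−30 → Oct 31, 2191 (end of Oct, 31 days; 249 left).
−31 → Sep 30, 2191 (end of Sep, 30 days; 218 left).
−30 → Aug 31, 2191 (end of Aug, 31 days; 188 left).
−31 → Jul 31, 2191 (end of Jul, 31 days; 157 left).
−31 → Jun 30, 2191 (end of Jun, 30 days; 126 left).
−30 → May 31, 2191 (end of May, 31 days; 96 left).
−31 → Apr 30, 2191 (end of Apr, 30 days; 65 left).
−30 → Mar 31, 2191 (end of Mar, 31 days; 35 left).
−31 → Feb 28, 2191 (end of Feb, 28 days; 4 left).
−4 → Feb 24, 2191.

February 24, 2191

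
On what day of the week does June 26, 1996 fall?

Wednesday

January 1, 1996 is a Monday.
Jan 1, 1996 → Feb 1, 1996: 31 days (January has 31).
Feb 1, 1996 → Mar 1, 1996: 29 days (February has 29).
Mar 1, 1996 → Apr 1, 1996: 31 days (March has 31).
Apr 1, 1996 → May 1, 1996: 30 days (April has 30).
May 1, 1996 → Jun 1, 1996: 31 days (May has 31).
Jun 1, 1996 → Jun 26, 1996: 25 days.
Total: 177 days.
177 mod 7 = 2, so Monday + 2 = Wednesday.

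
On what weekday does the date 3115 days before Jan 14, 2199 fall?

Monday

Jan 14, 2199 is a Monday.
3115 mod 7 = 0, so 3115 days before a Monday is Monday − 0 = Monday.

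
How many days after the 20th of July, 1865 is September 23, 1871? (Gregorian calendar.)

Jul 20, 1865 → Jul 20, 1866: 365 days.
Jul 20, 1866 → Jul 20, 1867: 365 days.
Jul 20, 1867 → Jul 20, 1868: 366 days (Feb 29, 1868 is in that span).
Jul 20, 1868 → Jul 20, 1869: 365 days.
Jul 20, 1869 → Jul 20, 1870: 365 days.
Jul 20, 1870 → Jul 20, 1871: 365 days.
Jul 20, 1871 → Aug 20, 1871: 31 days (July has 31).
Aug 20, 1871 → Sep 20, 1871: 31 days (August has 31).
Sep 20, 1871 → Sep 23, 1871: 3 days.
Total: 2256 days.

2256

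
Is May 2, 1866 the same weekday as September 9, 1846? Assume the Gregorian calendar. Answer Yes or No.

Yes

From Sep 9, 1846 to May 2, 1866 is 7175 days.
7175 mod 7 = 0, so they are the same weekday.
(Sep 9, 1846 is a Wednesday; May 2, 1866 is a Wednesday.)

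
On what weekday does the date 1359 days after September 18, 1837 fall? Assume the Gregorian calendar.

First find the weekday of Sep 18, 1837. Doomsday rule: the anchor day for the 1800s is Friday. For year 37: 37÷12 = 3 r 1, and 1÷4 = 0, so 3+1+0 = 4.
Friday + 4 ≡ Tuesday — that's 1837's doomsday.
In September the doomsday date is Sep 5.
Sep 18 is 13 days after Sep 5; 13 mod 7 = 6, so Tuesday + 6 = Monday.
1359 mod 7 = 1, so 1359 days after a Monday is Monday + 1 = Tuesday.

Tuesday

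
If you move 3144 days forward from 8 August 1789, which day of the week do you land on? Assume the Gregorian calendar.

Aug 8, 1789 is a Saturday.
3144 mod 7 = 1, so 3144 days after a Saturday is Saturday + 1 = Sunday.

Sunday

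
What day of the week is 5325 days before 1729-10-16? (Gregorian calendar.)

Oct 16, 1729 is a Sunday.
5325 mod 7 = 5, so 5325 days before a Sunday is Sunday − 5 = Tuesday.

Tuesday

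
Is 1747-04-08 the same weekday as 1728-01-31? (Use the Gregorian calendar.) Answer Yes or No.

From Jan 31, 1728 to Apr 8, 1747 is 7007 days.
7007 mod 7 = 0, so they are the same weekday.
(Jan 31, 1728 is a Saturday; Apr 8, 1747 is a Saturday.)

Yes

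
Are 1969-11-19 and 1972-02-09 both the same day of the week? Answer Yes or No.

From Nov 19, 1969 to Feb 9, 1972 is 812 days.
812 mod 7 = 0, so they are the same weekday.
(Nov 19, 1969 is a Wednesday; Feb 9, 1972 is a Wednesday.)

Yes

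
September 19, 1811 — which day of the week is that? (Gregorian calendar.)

Thursday

Doomsday rule: the anchor day for the 1800s is Friday. For year 11: 11÷12 = 0 r 11, and 11÷4 = 2, so 0+11+2 = 13.
Friday + 13 ≡ Thursday — that's 1811's doomsday.
In September the doomsday date is Sep 5.
Sep 19 is 14 days after Sep 5; 14 mod 7 = 0, so Thursday + 0 = Thursday.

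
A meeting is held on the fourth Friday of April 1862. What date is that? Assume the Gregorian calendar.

April 25, 1862

April 1, 1862 is a Tuesday.
The first Friday is therefore April 4 (3 days later).
The fourth Friday is 4 + 3×7 = April 25.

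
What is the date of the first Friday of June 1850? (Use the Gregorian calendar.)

June 1, 1850 is a Saturday.
The first Friday is therefore June 7 (6 days later).

June 7, 1850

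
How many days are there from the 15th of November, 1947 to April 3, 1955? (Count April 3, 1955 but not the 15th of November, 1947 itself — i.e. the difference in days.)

2696

Nov 15, 1947 → Nov 15, 1948: 366 days (Feb 29, 1948 is in that span).
Nov 15, 1948 → Nov 15, 1949: 365 days.
Nov 15, 1949 → Nov 15, 1950: 365 days.
Nov 15, 1950 → Nov 15, 1951: 365 days.
Nov 15, 1951 → Nov 15, 1952: 366 days (Feb 29, 1952 is in that span).
Nov 15, 1952 → Nov 15, 1953: 365 days.
Nov 15, 1953 → Nov 15, 1954: 365 days.
Nov 15, 1954 → Dec 15, 1954: 30 days (November has 30).
Dec 15, 1954 → Jan 15, 1955: 31 days (December has 31).
Jan 15, 1955 → Feb 15, 1955: 31 days (January has 31).
Feb 15, 1955 → Mar 15, 1955: 28 days (February has 28).
Mar 15, 1955 → Apr 3, 1955: 19 days.
Total: 2696 days.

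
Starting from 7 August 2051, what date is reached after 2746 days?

+366 (one year; includes Feb 29, 2052) → Aug 7, 2052 (2380 left).
+365 (one year) → Aug 7, 2053 (2015 left).
+365 (one year) → Aug 7, 2054 (1650 left).
+365 (one year) → Aug 7, 2055 (1285 left).
+366 (one year; includes Feb 29, 2056) → Aug 7, 2056 (919 left).
+365 (one year) → Aug 7, 2057 (554 left).
+365 (one year) → Aug 7, 2058 (189 left).
Aug has 31 days: +25 → Sep 1, 2058 (164 left).
Sep has 30 days: +30 → Oct 1, 2058 (134 left).
Oct has 31 days: +31 → Nov 1, 2058 (103 left).
Nov has 30 days: +30 → Dec 1, 2058 (73 left).
Dec has 31 days: +31 → Jan 1, 2059 (42 left).
Jan has 31 days: +31 → Feb 1, 2059 (11 left).
+11 → Feb 12, 2059.

February 12, 2059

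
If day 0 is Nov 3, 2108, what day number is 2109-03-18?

135

Nov 3, 2108 → Dec 3, 2108: 30 days (November has 30).
Dec 3, 2108 → Jan 3, 2109: 31 days (December has 31).
Jan 3, 2109 → Feb 3, 2109: 31 days (January has 31).
Feb 3, 2109 → Mar 3, 2109: 28 days (February has 28).
Mar 3, 2109 → Mar 18, 2109: 15 days.
Total: 135 days.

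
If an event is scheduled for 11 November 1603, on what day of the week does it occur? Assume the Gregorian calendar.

Tuesday

Doomsday rule: the anchor day for the 1600s is Tuesday. For year 03: 3÷12 = 0 r 3, and 3÷4 = 0, so 0+3+0 = 3.
Tuesday + 3 ≡ Friday — that's 1603's doomsday.
In November the doomsday date is Nov 7.
Nov 11 is 4 days after Nov 7; 4 mod 7 = 4, so Friday + 4 = Tuesday.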